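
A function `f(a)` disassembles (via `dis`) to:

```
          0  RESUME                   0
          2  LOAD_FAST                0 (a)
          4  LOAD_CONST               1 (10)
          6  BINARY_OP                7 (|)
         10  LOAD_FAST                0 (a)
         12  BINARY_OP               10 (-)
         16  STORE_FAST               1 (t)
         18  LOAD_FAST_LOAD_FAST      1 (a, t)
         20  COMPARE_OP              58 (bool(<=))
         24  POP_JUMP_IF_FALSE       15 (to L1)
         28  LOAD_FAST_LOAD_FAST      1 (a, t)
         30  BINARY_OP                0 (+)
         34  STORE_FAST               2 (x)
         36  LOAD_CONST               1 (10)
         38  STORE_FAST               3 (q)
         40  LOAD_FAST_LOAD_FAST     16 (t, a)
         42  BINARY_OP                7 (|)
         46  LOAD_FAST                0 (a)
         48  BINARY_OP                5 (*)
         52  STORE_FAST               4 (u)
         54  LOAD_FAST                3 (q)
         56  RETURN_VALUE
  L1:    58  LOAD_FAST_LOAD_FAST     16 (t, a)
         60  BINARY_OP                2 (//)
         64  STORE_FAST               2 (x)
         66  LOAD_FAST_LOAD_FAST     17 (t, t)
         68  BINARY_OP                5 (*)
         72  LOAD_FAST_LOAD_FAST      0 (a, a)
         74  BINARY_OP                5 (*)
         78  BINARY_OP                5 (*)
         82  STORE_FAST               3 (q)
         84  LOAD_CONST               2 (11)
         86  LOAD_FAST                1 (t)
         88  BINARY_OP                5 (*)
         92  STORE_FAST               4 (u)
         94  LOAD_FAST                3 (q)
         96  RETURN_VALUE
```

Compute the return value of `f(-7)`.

LOAD_FAST a → push -7. Stack: [-7]
LOAD_CONST → push 10. Stack: [-7, 10]
BINARY_OP | → -7 | 10 = -5. Stack: [-5]
LOAD_FAST a → push -7. Stack: [-5, -7]
BINARY_OP - → -5 - -7 = 2. Stack: [2]
STORE_FAST t → t=2. Stack: []
LOAD_FAST_LOAD_FAST a,t → push -7,2. Stack: [-7, 2]
COMPARE_OP bool(<=) → -7 vs 2 = True. Stack: [True]
POP_JUMP_IF_FALSE → pop True; no jump. Stack: []
LOAD_FAST_LOAD_FAST a,t → push -7,2. Stack: [-7, 2]
BINARY_OP + → -7 + 2 = -5. Stack: [-5]
STORE_FAST x → x=-5. Stack: []
LOAD_CONST → push 10. Stack: [10]
STORE_FAST q → q=10. Stack: []
LOAD_FAST_LOAD_FAST t,a → push 2,-7. Stack: [2, -7]
BINARY_OP | → 2 | -7 = -5. Stack: [-5]
LOAD_FAST a → push -7. Stack: [-5, -7]
BINARY_OP * → -5 * -7 = 35. Stack: [35]
STORE_FAST u → u=35. Stack: []
LOAD_FAST q → push 10. Stack: [10]
RETURN_VALUE → return 10.

10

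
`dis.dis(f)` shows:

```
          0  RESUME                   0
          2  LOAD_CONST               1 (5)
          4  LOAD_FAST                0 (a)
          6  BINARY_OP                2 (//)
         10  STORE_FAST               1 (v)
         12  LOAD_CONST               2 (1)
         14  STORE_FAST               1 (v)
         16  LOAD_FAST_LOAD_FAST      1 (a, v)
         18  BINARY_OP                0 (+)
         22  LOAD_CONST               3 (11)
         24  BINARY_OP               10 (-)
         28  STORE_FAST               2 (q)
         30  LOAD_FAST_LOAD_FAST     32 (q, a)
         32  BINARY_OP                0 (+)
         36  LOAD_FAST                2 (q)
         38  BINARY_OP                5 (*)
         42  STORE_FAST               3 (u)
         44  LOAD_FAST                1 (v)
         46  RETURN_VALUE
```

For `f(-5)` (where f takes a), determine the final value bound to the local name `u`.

300

LOAD_CONST → push 5. Stack: [5]
LOAD_FAST a → push -5. Stack: [5, -5]
BINARY_OP // → 5 // -5 = -1. Stack: [-1]
STORE_FAST v → v=-1. Stack: []
LOAD_CONST → push 1. Stack: [1]
STORE_FAST v → v=1. Stack: []
LOAD_FAST_LOAD_FAST a,v → push -5,1. Stack: [-5, 1]
BINARY_OP + → -5 + 1 = -4. Stack: [-4]
LOAD_CONST → push 11. Stack: [-4, 11]
BINARY_OP - → -4 - 11 = -15. Stack: [-15]
STORE_FAST q → q=-15. Stack: []
LOAD_FAST_LOAD_FAST q,a → push -15,-5. Stack: [-15, -5]
BINARY_OP + → -15 + -5 = -20. Stack: [-20]
LOAD_FAST q → push -15. Stack: [-20, -15]
BINARY_OP * → -20 * -15 = 300. Stack: [300]
STORE_FAST u → u=300. Stack: []
LOAD_FAST v → push 1. Stack: [1]
RETURN_VALUE → return 1.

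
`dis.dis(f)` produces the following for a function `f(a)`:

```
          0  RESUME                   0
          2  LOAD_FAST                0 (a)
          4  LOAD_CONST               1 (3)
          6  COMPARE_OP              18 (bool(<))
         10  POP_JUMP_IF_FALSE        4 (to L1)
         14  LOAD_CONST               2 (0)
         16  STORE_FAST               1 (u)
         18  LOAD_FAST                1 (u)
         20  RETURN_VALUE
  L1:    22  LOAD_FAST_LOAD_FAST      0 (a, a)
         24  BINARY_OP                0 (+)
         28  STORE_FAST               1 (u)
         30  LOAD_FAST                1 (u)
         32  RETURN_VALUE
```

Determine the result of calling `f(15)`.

LOAD_FAST a → push 15. Stack: [15]
LOAD_CONST → push 3. Stack: [15, 3]
COMPARE_OP bool(<) → 15 vs 3 = False. Stack: [False]
POP_JUMP_IF_FALSE → pop False; jump. Stack: []
LOAD_FAST_LOAD_FAST a,a → push 15,15. Stack: [15, 15]
BINARY_OP + → 15 + 15 = 30. Stack: [30]
STORE_FAST u → u=30. Stack: []
LOAD_FAST u → push 30. Stack: [30]
RETURN_VALUE → return 30.

30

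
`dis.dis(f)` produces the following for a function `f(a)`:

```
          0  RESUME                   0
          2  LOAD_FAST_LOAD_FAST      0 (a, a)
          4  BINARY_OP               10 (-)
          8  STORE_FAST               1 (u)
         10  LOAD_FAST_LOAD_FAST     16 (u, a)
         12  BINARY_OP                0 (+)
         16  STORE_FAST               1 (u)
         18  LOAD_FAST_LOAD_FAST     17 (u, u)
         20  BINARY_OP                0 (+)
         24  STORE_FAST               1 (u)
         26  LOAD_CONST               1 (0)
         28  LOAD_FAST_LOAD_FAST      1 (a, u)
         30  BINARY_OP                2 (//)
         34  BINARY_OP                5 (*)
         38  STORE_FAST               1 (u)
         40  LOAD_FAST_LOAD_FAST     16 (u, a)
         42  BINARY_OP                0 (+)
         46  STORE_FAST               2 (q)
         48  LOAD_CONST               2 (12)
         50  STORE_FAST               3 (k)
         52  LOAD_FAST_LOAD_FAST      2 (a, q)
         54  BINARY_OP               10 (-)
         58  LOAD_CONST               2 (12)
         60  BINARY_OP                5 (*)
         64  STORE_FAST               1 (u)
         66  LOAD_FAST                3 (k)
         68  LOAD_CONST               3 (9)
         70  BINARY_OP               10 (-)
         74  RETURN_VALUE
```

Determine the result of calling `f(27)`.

LOAD_FAST_LOAD_FAST a,a → push 27,27. Stack: [27, 27]
BINARY_OP - → 27 - 27 = 0. Stack: [0]
STORE_FAST u → u=0. Stack: []
LOAD_FAST_LOAD_FAST u,a → push 0,27. Stack: [0, 27]
BINARY_OP + → 0 + 27 = 27. Stack: [27]
STORE_FAST u → u=27. Stack: []
LOAD_FAST_LOAD_FAST u,u → push 27,27. Stack: [27, 27]
BINARY_OP + → 27 + 27 = 54. Stack: [54]
STORE_FAST u → u=54. Stack: []
LOAD_CONST → push 0. Stack: [0]
LOAD_FAST_LOAD_FAST a,u → push 27,54. Stack: [0, 27, 54]
BINARY_OP // → 27 // 54 = 0. Stack: [0, 0]
BINARY_OP * → 0 * 0 = 0. Stack: [0]
STORE_FAST u → u=0. Stack: []
LOAD_FAST_LOAD_FAST u,a → push 0,27. Stack: [0, 27]
BINARY_OP + → 0 + 27 = 27. Stack: [27]
STORE_FAST q → q=27. Stack: []
LOAD_CONST → push 12. Stack: [12]
STORE_FAST k → k=12. Stack: []
LOAD_FAST_LOAD_FAST a,q → push 27,27. Stack: [27, 27]
BINARY_OP - → 27 - 27 = 0. Stack: [0]
LOAD_CONST → push 12. Stack: [0, 12]
BINARY_OP * → 0 * 12 = 0. Stack: [0]
STORE_FAST u → u=0. Stack: []
LOAD_FAST k → push 12. Stack: [12]
LOAD_CONST → push 9. Stack: [12, 9]
BINARY_OP - → 12 - 9 = 3. Stack: [3]
RETURN_VALUE → return 3.

3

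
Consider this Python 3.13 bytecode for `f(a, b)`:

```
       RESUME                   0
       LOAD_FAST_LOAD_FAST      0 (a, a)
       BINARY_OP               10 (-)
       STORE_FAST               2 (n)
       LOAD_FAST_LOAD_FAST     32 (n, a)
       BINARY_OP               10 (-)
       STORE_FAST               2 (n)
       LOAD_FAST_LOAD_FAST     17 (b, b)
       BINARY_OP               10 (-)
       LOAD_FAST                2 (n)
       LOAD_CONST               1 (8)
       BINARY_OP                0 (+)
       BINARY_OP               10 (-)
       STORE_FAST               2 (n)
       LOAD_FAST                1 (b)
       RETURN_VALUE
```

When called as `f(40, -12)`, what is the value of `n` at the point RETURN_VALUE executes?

32

LOAD_FAST_LOAD_FAST a,a → push 40,40. Stack: [40, 40]
BINARY_OP - → 40 - 40 = 0. Stack: [0]
STORE_FAST n → n=0. Stack: []
LOAD_FAST_LOAD_FAST n,a → push 0,40. Stack: [0, 40]
BINARY_OP - → 0 - 40 = -40. Stack: [-40]
STORE_FAST n → n=-40. Stack: []
LOAD_FAST_LOAD_FAST b,b → push -12,-12. Stack: [-12, -12]
BINARY_OP - → -12 - -12 = 0. Stack: [0]
LOAD_FAST n → push -40. Stack: [0, -40]
LOAD_CONST → push 8. Stack: [0, -40, 8]
BINARY_OP + → -40 + 8 = -32. Stack: [0, -32]
BINARY_OP - → 0 - -32 = 32. Stack: [32]
STORE_FAST n → n=32. Stack: []
LOAD_FAST b → push -12. Stack: [-12]
RETURN_VALUE → return -12.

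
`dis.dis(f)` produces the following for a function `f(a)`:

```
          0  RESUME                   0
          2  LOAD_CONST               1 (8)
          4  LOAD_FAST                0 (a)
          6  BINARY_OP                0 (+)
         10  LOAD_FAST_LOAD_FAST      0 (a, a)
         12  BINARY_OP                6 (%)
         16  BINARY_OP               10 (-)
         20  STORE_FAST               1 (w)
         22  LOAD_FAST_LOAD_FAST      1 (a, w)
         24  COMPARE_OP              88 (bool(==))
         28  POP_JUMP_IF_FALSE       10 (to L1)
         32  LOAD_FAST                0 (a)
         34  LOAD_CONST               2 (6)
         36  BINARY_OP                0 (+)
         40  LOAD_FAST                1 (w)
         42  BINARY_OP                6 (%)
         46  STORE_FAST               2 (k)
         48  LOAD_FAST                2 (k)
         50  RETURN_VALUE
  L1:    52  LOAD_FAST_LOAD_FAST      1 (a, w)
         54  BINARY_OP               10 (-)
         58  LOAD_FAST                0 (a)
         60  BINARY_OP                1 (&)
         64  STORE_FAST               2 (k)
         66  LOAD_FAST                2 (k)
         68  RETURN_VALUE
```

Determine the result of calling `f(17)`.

LOAD_CONST → push 8. Stack: [8]
LOAD_FAST a → push 17. Stack: [8, 17]
BINARY_OP + → 8 + 17 = 25. Stack: [25]
LOAD_FAST_LOAD_FAST a,a → push 17,17. Stack: [25, 17, 17]
BINARY_OP % → 17 % 17 = 0. Stack: [25, 0]
BINARY_OP - → 25 - 0 = 25. Stack: [25]
STORE_FAST w → w=25. Stack: []
LOAD_FAST_LOAD_FAST a,w → push 17,25. Stack: [17, 25]
COMPARE_OP bool(==) → 17 vs 25 = False. Stack: [False]
POP_JUMP_IF_FALSE → pop False; jump. Stack: []
LOAD_FAST_LOAD_FAST a,w → push 17,25. Stack: [17, 25]
BINARY_OP - → 17 - 25 = -8. Stack: [-8]
LOAD_FAST a → push 17. Stack: [-8, 17]
BINARY_OP & → -8 & 17 = 16. Stack: [16]
STORE_FAST k → k=16. Stack: []
LOAD_FAST k → push 16. Stack: [16]
RETURN_VALUE → return 16.

16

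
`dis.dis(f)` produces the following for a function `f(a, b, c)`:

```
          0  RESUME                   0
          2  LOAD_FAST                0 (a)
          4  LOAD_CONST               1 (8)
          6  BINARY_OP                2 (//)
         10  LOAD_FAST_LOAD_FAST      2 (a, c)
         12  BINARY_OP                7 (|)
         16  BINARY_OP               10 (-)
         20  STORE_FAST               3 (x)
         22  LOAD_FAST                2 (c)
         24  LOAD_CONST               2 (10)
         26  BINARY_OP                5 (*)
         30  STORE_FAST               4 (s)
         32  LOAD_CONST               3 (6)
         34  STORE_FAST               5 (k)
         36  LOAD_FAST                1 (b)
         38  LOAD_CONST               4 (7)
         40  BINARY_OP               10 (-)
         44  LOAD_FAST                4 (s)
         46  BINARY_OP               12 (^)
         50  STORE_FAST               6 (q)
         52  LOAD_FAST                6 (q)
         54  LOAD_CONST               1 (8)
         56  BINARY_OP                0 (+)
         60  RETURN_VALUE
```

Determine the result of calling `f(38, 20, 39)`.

LOAD_FAST a → push 38. Stack: [38]
LOAD_CONST → push 8. Stack: [38, 8]
BINARY_OP // → 38 // 8 = 4. Stack: [4]
LOAD_FAST_LOAD_FAST a,c → push 38,39. Stack: [4, 38, 39]
BINARY_OP | → 38 | 39 = 39. Stack: [4, 39]
BINARY_OP - → 4 - 39 = -35. Stack: [-35]
STORE_FAST x → x=-35. Stack: []
LOAD_FAST c → push 39. Stack: [39]
LOAD_CONST → push 10. Stack: [39, 10]
BINARY_OP * → 39 * 10 = 390. Stack: [390]
STORE_FAST s → s=390. Stack: []
LOAD_CONST → push 6. Stack: [6]
STORE_FAST k → k=6. Stack: []
LOAD_FAST b → push 20. Stack: [20]
LOAD_CONST → push 7. Stack: [20, 7]
BINARY_OP - → 20 - 7 = 13. Stack: [13]
LOAD_FAST s → push 390. Stack: [13, 390]
BINARY_OP ^ → 13 ^ 390 = 395. Stack: [395]
STORE_FAST q → q=395. Stack: []
LOAD_FAST q → push 395. Stack: [395]
LOAD_CONST → push 8. Stack: [395, 8]
BINARY_OP + → 395 + 8 = 403. Stack: [403]
RETURN_VALUE → return 403.

403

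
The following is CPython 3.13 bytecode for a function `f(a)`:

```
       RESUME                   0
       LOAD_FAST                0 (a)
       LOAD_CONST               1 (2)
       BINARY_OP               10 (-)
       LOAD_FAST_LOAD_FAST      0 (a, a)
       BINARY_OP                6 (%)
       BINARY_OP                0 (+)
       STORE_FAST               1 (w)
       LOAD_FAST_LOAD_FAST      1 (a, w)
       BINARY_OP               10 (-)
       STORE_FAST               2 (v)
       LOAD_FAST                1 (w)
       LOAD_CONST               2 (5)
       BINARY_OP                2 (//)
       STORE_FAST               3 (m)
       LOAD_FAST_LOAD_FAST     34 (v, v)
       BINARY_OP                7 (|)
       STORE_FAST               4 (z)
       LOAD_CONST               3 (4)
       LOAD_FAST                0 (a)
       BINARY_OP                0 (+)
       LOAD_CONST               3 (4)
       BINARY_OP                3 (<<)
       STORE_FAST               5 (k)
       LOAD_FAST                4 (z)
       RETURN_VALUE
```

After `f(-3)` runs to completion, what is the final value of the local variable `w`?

LOAD_FAST a → push -3. Stack: [-3]
LOAD_CONST → push 2. Stack: [-3, 2]
BINARY_OP - → -3 - 2 = -5. Stack: [-5]
LOAD_FAST_LOAD_FAST a,a → push -3,-3. Stack: [-5, -3, -3]
BINARY_OP % → -3 % -3 = 0. Stack: [-5, 0]
BINARY_OP + → -5 + 0 = -5. Stack: [-5]
STORE_FAST w → w=-5. Stack: []
LOAD_FAST_LOAD_FAST a,w → push -3,-5. Stack: [-3, -5]
BINARY_OP - → -3 - -5 = 2. Stack: [2]
STORE_FAST v → v=2. Stack: []
LOAD_FAST w → push -5. Stack: [-5]
LOAD_CONST → push 5. Stack: [-5, 5]
BINARY_OP // → -5 // 5 = -1. Stack: [-1]
STORE_FAST m → m=-1. Stack: []
LOAD_FAST_LOAD_FAST v,v → push 2,2. Stack: [2, 2]
BINARY_OP | → 2 | 2 = 2. Stack: [2]
STORE_FAST z → z=2. Stack: []
LOAD_CONST → push 4. Stack: [4]
LOAD_FAST a → push -3. Stack: [4, -3]
BINARY_OP + → 4 + -3 = 1. Stack: [1]
LOAD_CONST → push 4. Stack: [1, 4]
BINARY_OP << → 1 << 4 = 16. Stack: [16]
STORE_FAST k → k=16. Stack: []
LOAD_FAST z → push 2. Stack: [2]
RETURN_VALUE → return 2.

-5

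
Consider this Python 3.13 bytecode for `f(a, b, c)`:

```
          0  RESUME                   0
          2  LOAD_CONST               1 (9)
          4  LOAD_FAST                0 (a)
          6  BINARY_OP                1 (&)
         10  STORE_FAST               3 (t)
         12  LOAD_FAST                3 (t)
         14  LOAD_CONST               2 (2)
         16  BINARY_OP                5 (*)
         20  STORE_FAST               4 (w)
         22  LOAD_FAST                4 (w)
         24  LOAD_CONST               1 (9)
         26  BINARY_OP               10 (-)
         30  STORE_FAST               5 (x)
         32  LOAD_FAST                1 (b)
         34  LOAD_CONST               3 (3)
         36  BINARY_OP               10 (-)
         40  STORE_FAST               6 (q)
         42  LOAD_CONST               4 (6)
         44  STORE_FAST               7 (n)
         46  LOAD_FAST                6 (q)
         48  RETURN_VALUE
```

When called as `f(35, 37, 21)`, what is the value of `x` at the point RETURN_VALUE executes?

LOAD_CONST → push 9. Stack: [9]
LOAD_FAST a → push 35. Stack: [9, 35]
BINARY_OP & → 9 & 35 = 1. Stack: [1]
STORE_FAST t → t=1. Stack: []
LOAD_FAST t → push 1. Stack: [1]
LOAD_CONST → push 2. Stack: [1, 2]
BINARY_OP * → 1 * 2 = 2. Stack: [2]
STORE_FAST w → w=2. Stack: []
LOAD_FAST w → push 2. Stack: [2]
LOAD_CONST → push 9. Stack: [2, 9]
BINARY_OP - → 2 - 9 = -7. Stack: [-7]
STORE_FAST x → x=-7. Stack: []
LOAD_FAST b → push 37. Stack: [37]
LOAD_CONST → push 3. Stack: [37, 3]
BINARY_OP - → 37 - 3 = 34. Stack: [34]
STORE_FAST q → q=34. Stack: []
LOAD_CONST → push 6. Stack: [6]
STORE_FAST n → n=6. Stack: []
LOAD_FAST q → push 34. Stack: [34]
RETURN_VALUE → return 34.

-7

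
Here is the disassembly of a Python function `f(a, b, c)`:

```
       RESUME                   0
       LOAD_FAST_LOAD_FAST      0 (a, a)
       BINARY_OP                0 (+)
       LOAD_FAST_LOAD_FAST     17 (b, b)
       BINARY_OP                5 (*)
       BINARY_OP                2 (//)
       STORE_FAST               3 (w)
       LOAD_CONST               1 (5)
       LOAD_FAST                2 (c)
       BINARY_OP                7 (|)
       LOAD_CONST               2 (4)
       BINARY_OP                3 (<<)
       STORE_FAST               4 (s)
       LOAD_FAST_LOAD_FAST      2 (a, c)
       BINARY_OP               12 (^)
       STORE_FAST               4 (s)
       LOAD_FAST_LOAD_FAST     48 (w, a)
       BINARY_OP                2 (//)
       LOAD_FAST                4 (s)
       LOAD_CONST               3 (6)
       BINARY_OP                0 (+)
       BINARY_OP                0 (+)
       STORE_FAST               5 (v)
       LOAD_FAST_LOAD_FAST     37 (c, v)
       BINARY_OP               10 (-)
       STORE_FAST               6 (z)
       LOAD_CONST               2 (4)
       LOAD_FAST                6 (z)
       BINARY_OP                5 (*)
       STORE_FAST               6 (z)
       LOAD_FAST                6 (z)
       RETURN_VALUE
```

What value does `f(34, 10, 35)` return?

LOAD_FAST_LOAD_FAST a,a → push 34,34. Stack: [34, 34]
BINARY_OP + → 34 + 34 = 68. Stack: [68]
LOAD_FAST_LOAD_FAST b,b → push 10,10. Stack: [68, 10, 10]
BINARY_OP * → 10 * 10 = 100. Stack: [68, 100]
BINARY_OP // → 68 // 100 = 0. Stack: [0]
STORE_FAST w → w=0. Stack: []
LOAD_CONST → push 5. Stack: [5]
LOAD_FAST c → push 35. Stack: [5, 35]
BINARY_OP | → 5 | 35 = 39. Stack: [39]
LOAD_CONST → push 4. Stack: [39, 4]
BINARY_OP << → 39 << 4 = 624. Stack: [624]
STORE_FAST s → s=624. Stack: []
LOAD_FAST_LOAD_FAST a,c → push 34,35. Stack: [34, 35]
BINARY_OP ^ → 34 ^ 35 = 1. Stack: [1]
STORE_FAST s → s=1. Stack: []
LOAD_FAST_LOAD_FAST w,a → push 0,34. Stack: [0, 34]
BINARY_OP // → 0 // 34 = 0. Stack: [0]
LOAD_FAST s → push 1. Stack: [0, 1]
LOAD_CONST → push 6. Stack: [0, 1, 6]
BINARY_OP + → 1 + 6 = 7. Stack: [0, 7]
BINARY_OP + → 0 + 7 = 7. Stack: [7]
STORE_FAST v → v=7. Stack: []
LOAD_FAST_LOAD_FAST c,v → push 35,7. Stack: [35, 7]
BINARY_OP - → 35 - 7 = 28. Stack: [28]
STORE_FAST z → z=28. Stack: []
LOAD_CONST → push 4. Stack: [4]
LOAD_FAST z → push 28. Stack: [4, 28]
BINARY_OP * → 4 * 28 = 112. Stack: [112]
STORE_FAST z → z=112. Stack: []
LOAD_FAST z → push 112. Stack: [112]
RETURN_VALUE → return 112.

112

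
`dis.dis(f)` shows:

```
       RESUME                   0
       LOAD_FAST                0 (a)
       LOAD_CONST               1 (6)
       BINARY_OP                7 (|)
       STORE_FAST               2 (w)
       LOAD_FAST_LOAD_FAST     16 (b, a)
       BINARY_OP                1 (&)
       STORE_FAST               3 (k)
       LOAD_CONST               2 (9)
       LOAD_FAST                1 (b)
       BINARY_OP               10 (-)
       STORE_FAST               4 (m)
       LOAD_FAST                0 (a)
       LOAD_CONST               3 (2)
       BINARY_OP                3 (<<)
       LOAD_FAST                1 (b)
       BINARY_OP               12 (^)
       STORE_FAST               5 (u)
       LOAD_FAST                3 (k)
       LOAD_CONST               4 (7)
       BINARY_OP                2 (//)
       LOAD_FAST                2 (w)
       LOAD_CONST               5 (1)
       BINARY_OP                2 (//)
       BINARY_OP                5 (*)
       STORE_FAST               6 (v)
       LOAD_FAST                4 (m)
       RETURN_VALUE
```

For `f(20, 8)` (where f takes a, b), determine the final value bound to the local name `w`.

LOAD_FAST a → push 20. Stack: [20]
LOAD_CONST → push 6. Stack: [20, 6]
BINARY_OP | → 20 | 6 = 22. Stack: [22]
STORE_FAST w → w=22. Stack: []
LOAD_FAST_LOAD_FAST b,a → push 8,20. Stack: [8, 20]
BINARY_OP & → 8 & 20 = 0. Stack: [0]
STORE_FAST k → k=0. Stack: []
LOAD_CONST → push 9. Stack: [9]
LOAD_FAST b → push 8. Stack: [9, 8]
BINARY_OP - → 9 - 8 = 1. Stack: [1]
STORE_FAST m → m=1. Stack: []
LOAD_FAST a → push 20. Stack: [20]
LOAD_CONST → push 2. Stack: [20, 2]
BINARY_OP << → 20 << 2 = 80. Stack: [80]
LOAD_FAST b → push 8. Stack: [80, 8]
BINARY_OP ^ → 80 ^ 8 = 88. Stack: [88]
STORE_FAST u → u=88. Stack: []
LOAD_FAST k → push 0. Stack: [0]
LOAD_CONST → push 7. Stack: [0, 7]
BINARY_OP // → 0 // 7 = 0. Stack: [0]
LOAD_FAST w → push 22. Stack: [0, 22]
LOAD_CONST → push 1. Stack: [0, 22, 1]
BINARY_OP // → 22 // 1 = 22. Stack: [0, 22]
BINARY_OP * → 0 * 22 = 0. Stack: [0]
STORE_FAST v → v=0. Stack: []
LOAD_FAST m → push 1. Stack: [1]
RETURN_VALUE → return 1.

22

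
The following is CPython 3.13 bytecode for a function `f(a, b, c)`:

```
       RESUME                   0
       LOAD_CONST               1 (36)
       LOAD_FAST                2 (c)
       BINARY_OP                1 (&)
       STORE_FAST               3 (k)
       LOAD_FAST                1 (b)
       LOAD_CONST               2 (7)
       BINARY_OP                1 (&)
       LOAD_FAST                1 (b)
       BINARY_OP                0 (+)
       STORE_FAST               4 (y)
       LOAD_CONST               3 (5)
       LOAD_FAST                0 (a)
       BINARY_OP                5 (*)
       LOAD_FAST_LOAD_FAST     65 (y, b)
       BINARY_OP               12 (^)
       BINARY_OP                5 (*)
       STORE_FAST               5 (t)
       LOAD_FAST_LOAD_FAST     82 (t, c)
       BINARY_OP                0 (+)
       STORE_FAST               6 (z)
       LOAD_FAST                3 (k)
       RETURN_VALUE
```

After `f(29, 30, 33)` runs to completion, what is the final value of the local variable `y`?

LOAD_CONST → push 36. Stack: [36]
LOAD_FAST c → push 33. Stack: [36, 33]
BINARY_OP & → 36 & 33 = 32. Stack: [32]
STORE_FAST k → k=32. Stack: []
LOAD_FAST b → push 30. Stack: [30]
LOAD_CONST → push 7. Stack: [30, 7]
BINARY_OP & → 30 & 7 = 6. Stack: [6]
LOAD_FAST b → push 30. Stack: [6, 30]
BINARY_OP + → 6 + 30 = 36. Stack: [36]
STORE_FAST y → y=36. Stack: []
LOAD_CONST → push 5. Stack: [5]
LOAD_FAST a → push 29. Stack: [5, 29]
BINARY_OP * → 5 * 29 = 145. Stack: [145]
LOAD_FAST_LOAD_FAST y,b → push 36,30. Stack: [145, 36, 30]
BINARY_OP ^ → 36 ^ 30 = 58. Stack: [145, 58]
BINARY_OP * → 145 * 58 = 8410. Stack: [8410]
STORE_FAST t → t=8410. Stack: []
LOAD_FAST_LOAD_FAST t,c → push 8410,33. Stack: [8410, 33]
BINARY_OP + → 8410 + 33 = 8443. Stack: [8443]
STORE_FAST z → z=8443. Stack: []
LOAD_FAST k → push 32. Stack: [32]
RETURN_VALUE → return 32.

36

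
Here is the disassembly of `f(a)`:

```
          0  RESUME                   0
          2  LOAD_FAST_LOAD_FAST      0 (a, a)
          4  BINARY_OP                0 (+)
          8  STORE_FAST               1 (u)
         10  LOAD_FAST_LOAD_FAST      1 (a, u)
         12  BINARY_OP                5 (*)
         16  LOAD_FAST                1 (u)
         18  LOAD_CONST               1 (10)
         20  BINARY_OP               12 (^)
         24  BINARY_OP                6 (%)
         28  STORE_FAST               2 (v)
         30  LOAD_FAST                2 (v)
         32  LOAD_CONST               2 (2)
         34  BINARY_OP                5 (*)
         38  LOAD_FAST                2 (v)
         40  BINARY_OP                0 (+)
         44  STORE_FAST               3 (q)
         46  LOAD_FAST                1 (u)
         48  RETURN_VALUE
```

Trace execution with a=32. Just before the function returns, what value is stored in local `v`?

50

LOAD_FAST_LOAD_FAST a,a → push 32,32. Stack: [32, 32]
BINARY_OP + → 32 + 32 = 64. Stack: [64]
STORE_FAST u → u=64. Stack: []
LOAD_FAST_LOAD_FAST a,u → push 32,64. Stack: [32, 64]
BINARY_OP * → 32 * 64 = 2048. Stack: [2048]
LOAD_FAST u → push 64. Stack: [2048, 64]
LOAD_CONST → push 10. Stack: [2048, 64, 10]
BINARY_OP ^ → 64 ^ 10 = 74. Stack: [2048, 74]
BINARY_OP % → 2048 % 74 = 50. Stack: [50]
STORE_FAST v → v=50. Stack: []
LOAD_FAST v → push 50. Stack: [50]
LOAD_CONST → push 2. Stack: [50, 2]
BINARY_OP * → 50 * 2 = 100. Stack: [100]
LOAD_FAST v → push 50. Stack: [100, 50]
BINARY_OP + → 100 + 50 = 150. Stack: [150]
STORE_FAST q → q=150. Stack: []
LOAD_FAST u → push 64. Stack: [64]
RETURN_VALUE → return 64.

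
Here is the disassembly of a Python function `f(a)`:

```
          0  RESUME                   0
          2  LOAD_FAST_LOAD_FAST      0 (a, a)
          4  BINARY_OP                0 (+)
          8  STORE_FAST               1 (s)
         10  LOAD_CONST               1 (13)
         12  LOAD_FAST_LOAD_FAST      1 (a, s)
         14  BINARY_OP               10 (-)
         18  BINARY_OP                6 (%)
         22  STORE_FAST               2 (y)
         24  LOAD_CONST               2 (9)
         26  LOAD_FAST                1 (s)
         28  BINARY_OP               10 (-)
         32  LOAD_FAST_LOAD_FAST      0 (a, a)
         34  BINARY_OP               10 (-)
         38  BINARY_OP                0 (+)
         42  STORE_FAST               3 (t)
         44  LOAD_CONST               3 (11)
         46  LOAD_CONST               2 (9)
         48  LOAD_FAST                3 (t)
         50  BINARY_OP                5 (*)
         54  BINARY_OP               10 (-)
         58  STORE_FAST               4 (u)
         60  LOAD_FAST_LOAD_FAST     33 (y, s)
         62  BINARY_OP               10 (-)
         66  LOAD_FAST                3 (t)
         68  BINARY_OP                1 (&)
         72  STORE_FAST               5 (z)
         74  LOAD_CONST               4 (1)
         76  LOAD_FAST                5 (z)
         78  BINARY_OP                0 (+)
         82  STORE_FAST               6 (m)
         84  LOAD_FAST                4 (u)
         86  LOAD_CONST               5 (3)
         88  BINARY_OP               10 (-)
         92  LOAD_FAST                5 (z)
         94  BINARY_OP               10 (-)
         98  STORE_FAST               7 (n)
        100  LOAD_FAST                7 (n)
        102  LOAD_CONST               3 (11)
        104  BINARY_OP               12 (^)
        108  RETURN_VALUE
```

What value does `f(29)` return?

560

LOAD_FAST_LOAD_FAST a,a → push 29,29. Stack: [29, 29]
BINARY_OP + → 29 + 29 = 58. Stack: [58]
STORE_FAST s → s=58. Stack: []
LOAD_CONST → push 13. Stack: [13]
LOAD_FAST_LOAD_FAST a,s → push 29,58. Stack: [13, 29, 58]
BINARY_OP - → 29 - 58 = -29. Stack: [13, -29]
BINARY_OP % → 13 % -29 = -16. Stack: [-16]
STORE_FAST y → y=-16. Stack: []
LOAD_CONST → push 9. Stack: [9]
LOAD_FAST s → push 58. Stack: [9, 58]
BINARY_OP - → 9 - 58 = -49. Stack: [-49]
LOAD_FAST_LOAD_FAST a,a → push 29,29. Stack: [-49, 29, 29]
BINARY_OP - → 29 - 29 = 0. Stack: [-49, 0]
BINARY_OP + → -49 + 0 = -49. Stack: [-49]
STORE_FAST t → t=-49. Stack: []
LOAD_CONST → push 11. Stack: [11]
LOAD_CONST → push 9. Stack: [11, 9]
LOAD_FAST t → push -49. Stack: [11, 9, -49]
BINARY_OP * → 9 * -49 = -441. Stack: [11, -441]
BINARY_OP - → 11 - -441 = 452. Stack: [452]
STORE_FAST u → u=452. Stack: []
LOAD_FAST_LOAD_FAST y,s → push -16,58. Stack: [-16, 58]
BINARY_OP - → -16 - 58 = -74. Stack: [-74]
LOAD_FAST t → push -49. Stack: [-74, -49]
BINARY_OP & → -74 & -49 = -122. Stack: [-122]
STORE_FAST z → z=-122. Stack: []
LOAD_CONST → push 1. Stack: [1]
LOAD_FAST z → push -122. Stack: [1, -122]
BINARY_OP + → 1 + -122 = -121. Stack: [-121]
STORE_FAST m → m=-121. Stack: []
LOAD_FAST u → push 452. Stack: [452]
LOAD_CONST → push 3. Stack: [452, 3]
BINARY_OP - → 452 - 3 = 449. Stack: [449]
LOAD_FAST z → push -122. Stack: [449, -122]
BINARY_OP - → 449 - -122 = 571. Stack: [571]
STORE_FAST n → n=571. Stack: []
LOAD_FAST n → push 571. Stack: [571]
LOAD_CONST → push 11. Stack: [571, 11]
BINARY_OP ^ → 571 ^ 11 = 560. Stack: [560]
RETURN_VALUE → return 560.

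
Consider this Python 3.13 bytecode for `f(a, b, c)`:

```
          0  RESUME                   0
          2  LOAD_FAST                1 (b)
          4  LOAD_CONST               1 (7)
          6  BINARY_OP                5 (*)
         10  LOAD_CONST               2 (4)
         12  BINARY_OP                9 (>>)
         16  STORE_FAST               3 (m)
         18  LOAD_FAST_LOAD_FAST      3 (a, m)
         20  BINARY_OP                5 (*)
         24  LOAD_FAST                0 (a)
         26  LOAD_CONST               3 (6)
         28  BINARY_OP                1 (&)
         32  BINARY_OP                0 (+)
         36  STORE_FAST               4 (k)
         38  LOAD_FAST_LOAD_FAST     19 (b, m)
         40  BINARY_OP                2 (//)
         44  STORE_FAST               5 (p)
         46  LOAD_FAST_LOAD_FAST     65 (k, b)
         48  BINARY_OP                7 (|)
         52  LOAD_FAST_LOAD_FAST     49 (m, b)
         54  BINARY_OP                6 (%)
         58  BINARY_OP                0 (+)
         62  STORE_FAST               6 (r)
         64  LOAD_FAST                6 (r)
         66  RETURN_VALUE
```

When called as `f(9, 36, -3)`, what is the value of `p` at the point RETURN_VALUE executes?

2

LOAD_FAST b → push 36. Stack: [36]
LOAD_CONST → push 7. Stack: [36, 7]
BINARY_OP * → 36 * 7 = 252. Stack: [252]
LOAD_CONST → push 4. Stack: [252, 4]
BINARY_OP >> → 252 >> 4 = 15. Stack: [15]
STORE_FAST m → m=15. Stack: []
LOAD_FAST_LOAD_FAST a,m → push 9,15. Stack: [9, 15]
BINARY_OP * → 9 * 15 = 135. Stack: [135]
LOAD_FAST a → push 9. Stack: [135, 9]
LOAD_CONST → push 6. Stack: [135, 9, 6]
BINARY_OP & → 9 & 6 = 0. Stack: [135, 0]
BINARY_OP + → 135 + 0 = 135. Stack: [135]
STORE_FAST k → k=135. Stack: []
LOAD_FAST_LOAD_FAST b,m → push 36,15. Stack: [36, 15]
BINARY_OP // → 36 // 15 = 2. Stack: [2]
STORE_FAST p → p=2. Stack: []
LOAD_FAST_LOAD_FAST k,b → push 135,36. Stack: [135, 36]
BINARY_OP | → 135 | 36 = 167. Stack: [167]
LOAD_FAST_LOAD_FAST m,b → push 15,36. Stack: [167, 15, 36]
BINARY_OP % → 15 % 36 = 15. Stack: [167, 15]
BINARY_OP + → 167 + 15 = 182. Stack: [182]
STORE_FAST r → r=182. Stack: []
LOAD_FAST r → push 182. Stack: [182]
RETURN_VALUE → return 182.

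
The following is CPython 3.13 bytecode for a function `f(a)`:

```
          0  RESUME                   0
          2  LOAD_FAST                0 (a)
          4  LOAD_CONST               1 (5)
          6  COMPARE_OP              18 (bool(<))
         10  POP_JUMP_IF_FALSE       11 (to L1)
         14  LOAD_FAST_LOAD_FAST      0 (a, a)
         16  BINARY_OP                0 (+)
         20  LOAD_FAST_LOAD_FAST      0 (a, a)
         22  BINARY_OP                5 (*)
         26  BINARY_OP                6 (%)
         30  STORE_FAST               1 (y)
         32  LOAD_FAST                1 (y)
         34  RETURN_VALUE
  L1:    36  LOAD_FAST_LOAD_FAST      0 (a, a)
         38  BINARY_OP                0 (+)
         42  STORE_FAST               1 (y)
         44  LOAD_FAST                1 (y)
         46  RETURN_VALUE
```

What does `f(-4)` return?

8

LOAD_FAST a → push -4. Stack: [-4]
LOAD_CONST → push 5. Stack: [-4, 5]
COMPARE_OP bool(<) → -4 vs 5 = True. Stack: [True]
POP_JUMP_IF_FALSE → pop True; no jump. Stack: []
LOAD_FAST_LOAD_FAST a,a → push -4,-4. Stack: [-4, -4]
BINARY_OP + → -4 + -4 = -8. Stack: [-8]
LOAD_FAST_LOAD_FAST a,a → push -4,-4. Stack: [-8, -4, -4]
BINARY_OP * → -4 * -4 = 16. Stack: [-8, 16]
BINARY_OP % → -8 % 16 = 8. Stack: [8]
STORE_FAST y → y=8. Stack: []
LOAD_FAST y → push 8. Stack: [8]
RETURN_VALUE → return 8.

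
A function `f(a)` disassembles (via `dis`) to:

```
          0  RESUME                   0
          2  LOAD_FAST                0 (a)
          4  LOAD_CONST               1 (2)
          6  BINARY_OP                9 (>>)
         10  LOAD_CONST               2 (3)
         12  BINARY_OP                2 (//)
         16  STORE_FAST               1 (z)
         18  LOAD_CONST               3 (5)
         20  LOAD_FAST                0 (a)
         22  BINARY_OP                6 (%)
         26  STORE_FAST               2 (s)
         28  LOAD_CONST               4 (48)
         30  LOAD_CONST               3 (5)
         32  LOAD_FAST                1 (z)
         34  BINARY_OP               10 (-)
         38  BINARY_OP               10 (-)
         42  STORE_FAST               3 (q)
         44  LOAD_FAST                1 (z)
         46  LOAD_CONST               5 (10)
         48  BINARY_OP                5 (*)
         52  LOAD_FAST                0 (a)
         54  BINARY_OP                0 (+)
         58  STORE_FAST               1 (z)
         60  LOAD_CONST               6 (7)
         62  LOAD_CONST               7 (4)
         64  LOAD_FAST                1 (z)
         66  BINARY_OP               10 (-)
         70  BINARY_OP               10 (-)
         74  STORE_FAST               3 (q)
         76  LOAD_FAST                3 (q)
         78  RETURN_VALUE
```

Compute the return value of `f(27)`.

50

LOAD_FAST a → push 27. Stack: [27]
LOAD_CONST → push 2. Stack: [27, 2]
BINARY_OP >> → 27 >> 2 = 6. Stack: [6]
LOAD_CONST → push 3. Stack: [6, 3]
BINARY_OP // → 6 // 3 = 2. Stack: [2]
STORE_FAST z → z=2. Stack: []
LOAD_CONST → push 5. Stack: [5]
LOAD_FAST a → push 27. Stack: [5, 27]
BINARY_OP % → 5 % 27 = 5. Stack: [5]
STORE_FAST s → s=5. Stack: []
LOAD_CONST → push 48. Stack: [48]
LOAD_CONST → push 5. Stack: [48, 5]
LOAD_FAST z → push 2. Stack: [48, 5, 2]
BINARY_OP - → 5 - 2 = 3. Stack: [48, 3]
BINARY_OP - → 48 - 3 = 45. Stack: [45]
STORE_FAST q → q=45. Stack: []
LOAD_FAST z → push 2. Stack: [2]
LOAD_CONST → push 10. Stack: [2, 10]
BINARY_OP * → 2 * 10 = 20. Stack: [20]
LOAD_FAST a → push 27. Stack: [20, 27]
BINARY_OP + → 20 + 27 = 47. Stack: [47]
STORE_FAST z → z=47. Stack: []
LOAD_CONST → push 7. Stack: [7]
LOAD_CONST → push 4. Stack: [7, 4]
LOAD_FAST z → push 47. Stack: [7, 4, 47]
BINARY_OP - → 4 - 47 = -43. Stack: [7, -43]
BINARY_OP - → 7 - -43 = 50. Stack: [50]
STORE_FAST q → q=50. Stack: []
LOAD_FAST q → push 50. Stack: [50]
RETURN_VALUE → return 50.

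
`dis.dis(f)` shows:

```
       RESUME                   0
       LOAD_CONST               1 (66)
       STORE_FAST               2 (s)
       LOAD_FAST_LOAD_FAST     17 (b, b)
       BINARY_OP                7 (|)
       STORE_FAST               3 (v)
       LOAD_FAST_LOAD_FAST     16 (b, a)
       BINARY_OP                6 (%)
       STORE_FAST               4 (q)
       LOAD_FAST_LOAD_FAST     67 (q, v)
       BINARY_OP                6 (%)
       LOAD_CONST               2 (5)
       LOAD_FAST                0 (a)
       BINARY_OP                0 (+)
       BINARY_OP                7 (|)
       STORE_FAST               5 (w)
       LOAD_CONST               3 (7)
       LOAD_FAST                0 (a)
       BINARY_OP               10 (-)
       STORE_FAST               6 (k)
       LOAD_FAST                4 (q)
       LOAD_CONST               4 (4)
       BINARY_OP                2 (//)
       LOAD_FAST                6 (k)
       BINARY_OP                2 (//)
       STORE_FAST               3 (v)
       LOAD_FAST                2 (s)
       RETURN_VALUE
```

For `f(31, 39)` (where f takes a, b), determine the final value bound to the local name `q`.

8

LOAD_CONST → push 66. Stack: [66]
STORE_FAST s → s=66. Stack: []
LOAD_FAST_LOAD_FAST b,b → push 39,39. Stack: [39, 39]
BINARY_OP | → 39 | 39 = 39. Stack: [39]
STORE_FAST v → v=39. Stack: []
LOAD_FAST_LOAD_FAST b,a → push 39,31. Stack: [39, 31]
BINARY_OP % → 39 % 31 = 8. Stack: [8]
STORE_FAST q → q=8. Stack: []
LOAD_FAST_LOAD_FAST q,v → push 8,39. Stack: [8, 39]
BINARY_OP % → 8 % 39 = 8. Stack: [8]
LOAD_CONST → push 5. Stack: [8, 5]
LOAD_FAST a → push 31. Stack: [8, 5, 31]
BINARY_OP + → 5 + 31 = 36. Stack: [8, 36]
BINARY_OP | → 8 | 36 = 44. Stack: [44]
STORE_FAST w → w=44. Stack: []
LOAD_CONST → push 7. Stack: [7]
LOAD_FAST a → push 31. Stack: [7, 31]
BINARY_OP - → 7 - 31 = -24. Stack: [-24]
STORE_FAST k → k=-24. Stack: []
LOAD_FAST q → push 8. Stack: [8]
LOAD_CONST → push 4. Stack: [8, 4]
BINARY_OP // → 8 // 4 = 2. Stack: [2]
LOAD_FAST k → push -24. Stack: [2, -24]
BINARY_OP // → 2 // -24 = -1. Stack: [-1]
STORE_FAST v → v=-1. Stack: []
LOAD_FAST s → push 66. Stack: [66]
RETURN_VALUE → return 66.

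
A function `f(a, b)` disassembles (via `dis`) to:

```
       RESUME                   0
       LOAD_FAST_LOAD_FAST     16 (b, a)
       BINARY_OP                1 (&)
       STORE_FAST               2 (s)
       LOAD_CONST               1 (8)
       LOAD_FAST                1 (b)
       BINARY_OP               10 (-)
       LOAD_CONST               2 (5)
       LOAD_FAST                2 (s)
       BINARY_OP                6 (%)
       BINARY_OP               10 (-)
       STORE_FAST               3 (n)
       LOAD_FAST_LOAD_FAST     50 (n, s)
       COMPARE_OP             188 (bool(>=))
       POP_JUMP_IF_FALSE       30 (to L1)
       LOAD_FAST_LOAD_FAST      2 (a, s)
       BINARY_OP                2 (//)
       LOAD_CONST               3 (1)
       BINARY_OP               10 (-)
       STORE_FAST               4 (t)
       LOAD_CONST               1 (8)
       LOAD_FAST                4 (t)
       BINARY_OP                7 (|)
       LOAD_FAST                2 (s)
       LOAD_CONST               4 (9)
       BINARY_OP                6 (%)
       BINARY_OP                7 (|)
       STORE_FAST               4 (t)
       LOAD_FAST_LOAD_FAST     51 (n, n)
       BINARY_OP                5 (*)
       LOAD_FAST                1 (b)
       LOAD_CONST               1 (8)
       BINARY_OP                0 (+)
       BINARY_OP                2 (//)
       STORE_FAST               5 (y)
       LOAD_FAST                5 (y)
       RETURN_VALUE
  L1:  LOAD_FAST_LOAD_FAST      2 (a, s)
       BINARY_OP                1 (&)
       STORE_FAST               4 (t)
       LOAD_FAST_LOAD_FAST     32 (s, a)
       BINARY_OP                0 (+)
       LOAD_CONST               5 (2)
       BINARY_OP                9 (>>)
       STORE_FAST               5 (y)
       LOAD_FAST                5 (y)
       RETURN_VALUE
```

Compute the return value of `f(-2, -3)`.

39

LOAD_FAST_LOAD_FAST b,a → push -3,-2. Stack: [-3, -2]
BINARY_OP & → -3 & -2 = -4. Stack: [-4]
STORE_FAST s → s=-4. Stack: []
LOAD_CONST → push 8. Stack: [8]
LOAD_FAST b → push -3. Stack: [8, -3]
BINARY_OP - → 8 - -3 = 11. Stack: [11]
LOAD_CONST → push 5. Stack: [11, 5]
LOAD_FAST s → push -4. Stack: [11, 5, -4]
BINARY_OP % → 5 % -4 = -3. Stack: [11, -3]
BINARY_OP - → 11 - -3 = 14. Stack: [14]
STORE_FAST n → n=14. Stack: []
LOAD_FAST_LOAD_FAST n,s → push 14,-4. Stack: [14, -4]
COMPARE_OP bool(>=) → 14 vs -4 = True. Stack: [True]
POP_JUMP_IF_FALSE → pop True; no jump. Stack: []
LOAD_FAST_LOAD_FAST a,s → push -2,-4. Stack: [-2, -4]
BINARY_OP // → -2 // -4 = 0. Stack: [0]
LOAD_CONST → push 1. Stack: [0, 1]
BINARY_OP - → 0 - 1 = -1. Stack: [-1]
STORE_FAST t → t=-1. Stack: []
LOAD_CONST → push 8. Stack: [8]
LOAD_FAST t → push -1. Stack: [8, -1]
BINARY_OP | → 8 | -1 = -1. Stack: [-1]
LOAD_FAST s → push -4. Stack: [-1, -4]
LOAD_CONST → push 9. Stack: [-1, -4, 9]
BINARY_OP % → -4 % 9 = 5. Stack: [-1, 5]
BINARY_OP | → -1 | 5 = -1. Stack: [-1]
STORE_FAST t → t=-1. Stack: []
LOAD_FAST_LOAD_FAST n,n → push 14,14. Stack: [14, 14]
BINARY_OP * → 14 * 14 = 196. Stack: [196]
LOAD_FAST b → push -3. Stack: [196, -3]
LOAD_CONST → push 8. Stack: [196, -3, 8]
BINARY_OP + → -3 + 8 = 5. Stack: [196, 5]
BINARY_OP // → 196 // 5 = 39. Stack: [39]
STORE_FAST y → y=39. Stack: []
LOAD_FAST y → push 39. Stack: [39]
RETURN_VALUE → return 39.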